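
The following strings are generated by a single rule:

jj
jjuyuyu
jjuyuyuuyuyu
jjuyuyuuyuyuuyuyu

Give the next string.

The strings grow by a fixed suffix uyuyu each time.
So the next term is jjuyuyuuyuyuuyuyu·uyuyu.

jjuyuyuuyuyuuyuyuuyuyu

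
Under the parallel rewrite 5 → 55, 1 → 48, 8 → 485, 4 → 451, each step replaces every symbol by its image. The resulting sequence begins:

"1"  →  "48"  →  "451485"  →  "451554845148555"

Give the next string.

451554855554514854515548451485555555

φ(451554845148555) expands symbol-by-symbol to 451 55 48 55 55 451 485 451 55 48 451 485 55 55 55; joining the 15 pieces gives the next term.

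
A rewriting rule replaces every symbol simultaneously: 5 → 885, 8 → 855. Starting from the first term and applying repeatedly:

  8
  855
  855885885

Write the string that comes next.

855885885855855885855855885

Expanding 855885885: 8→855, 5→885, 5→885, 8→855, 8→855, 5→885, 8→855, 8→855, 5→885. Concatenated: 855 885 885 855 855 885 855 855 885.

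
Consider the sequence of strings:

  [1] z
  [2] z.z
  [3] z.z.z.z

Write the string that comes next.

z.z.z.z.z.z.z.z

Each string is two copies of the previous one joined by '.'.
One more doubling of z.z.z.z gives the answer.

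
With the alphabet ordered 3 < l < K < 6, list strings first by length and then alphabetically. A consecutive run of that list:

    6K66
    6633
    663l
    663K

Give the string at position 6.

Stepping forward 2 times from 663K: 663K → 6636, then the target.

66l3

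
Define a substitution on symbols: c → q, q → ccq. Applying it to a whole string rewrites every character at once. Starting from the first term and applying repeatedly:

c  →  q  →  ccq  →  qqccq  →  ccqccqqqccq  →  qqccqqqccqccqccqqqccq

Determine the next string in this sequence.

φ(qqccqqqccqccqccqqqccq) expands symbol-by-symbol to ccq ccq q q ccq ccq ccq q q ccq q q ccq q q ccq ccq ccq q q ccq; joining the 21 pieces gives the next term.

ccqccqqqccqccqccqqqccqqqccqqqccqccqccqqqccq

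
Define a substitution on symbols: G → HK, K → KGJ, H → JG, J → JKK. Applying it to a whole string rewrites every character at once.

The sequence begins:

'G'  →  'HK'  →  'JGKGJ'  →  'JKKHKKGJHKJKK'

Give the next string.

Replace each of the 13 characters of JKKHKKGJHKJKK in place — JKK KGJ KGJ JG KGJ KGJ HK JKK JG KGJ JKK KGJ KGJ — and concatenate.

JKKKGJKGJJGKGJKGJHKJKKJGKGJJKKKGJKGJ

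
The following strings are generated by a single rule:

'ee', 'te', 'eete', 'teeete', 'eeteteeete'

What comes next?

teeeteeeteteeete

From term 3 onward, concatenate the second-to-last term with the last: ee·te = eete, te·eete = teeete, …
The next term joins teeete and eeteteeete.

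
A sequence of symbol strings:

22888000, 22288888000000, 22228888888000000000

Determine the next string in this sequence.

The n-th term is n+1 2's then 2n+1 8's then 3n 0's (n = 1, 2, …).
For the next term, n = 4, so the run lengths are 5, 9, 12.

22222888888888000000000000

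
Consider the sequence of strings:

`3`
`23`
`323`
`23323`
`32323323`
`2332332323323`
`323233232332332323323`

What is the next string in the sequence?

From term 3 onward, concatenate the second-to-last term with the last: 3·23 = 323, 23·323 = 23323, …
Continuing: 2332332323323 · 323233232332332323323 gives term 8.

2332332323323323233232332332323323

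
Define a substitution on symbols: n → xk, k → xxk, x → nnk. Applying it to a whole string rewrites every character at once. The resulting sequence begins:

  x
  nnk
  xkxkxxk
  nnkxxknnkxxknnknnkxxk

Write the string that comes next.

Rewriting the 21 symbols of nnkxxknnkxxknnknnkxxk one by one yields xk xk xxk nnk nnk xxk xk xk xxk nnk nnk xxk xk xk xxk xk xk xxk nnk nnk xxk; concatenated:

xkxkxxknnknnkxxkxkxkxxknnknnkxxkxkxkxxkxkxkxxknnknnkxxk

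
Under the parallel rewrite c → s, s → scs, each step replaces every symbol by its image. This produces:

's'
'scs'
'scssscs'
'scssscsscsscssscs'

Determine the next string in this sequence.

Rewriting the 17 symbols of scssscsscsscssscs one by one yields scs s scs scs scs s scs scs s scs scs s scs scs scs s scs; concatenated:

scssscsscsscssscsscssscsscssscsscsscssscs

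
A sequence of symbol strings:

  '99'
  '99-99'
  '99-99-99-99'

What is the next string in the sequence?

99-99-99-99-99-99-99-99

Each string is two copies of the previous one joined by '-'.
So the next term is two copies of 99-99-99-99 with '-' between the halves.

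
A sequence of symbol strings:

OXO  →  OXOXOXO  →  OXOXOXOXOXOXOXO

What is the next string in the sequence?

OXOXOXOXOXOXOXOXOXOXOXOXOXOXOXO

Every step duplicates the string with 'X' between the halves.
One more doubling of OXOXOXOXOXOXOXO gives the answer.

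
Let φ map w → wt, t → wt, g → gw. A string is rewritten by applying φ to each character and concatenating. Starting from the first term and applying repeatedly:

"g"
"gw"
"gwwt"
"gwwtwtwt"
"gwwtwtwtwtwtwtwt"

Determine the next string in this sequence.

Replace each of the 16 characters of gwwtwtwtwtwtwtwt in place — gw wt wt wt wt wt wt wt wt wt wt wt wt wt wt wt — and concatenate.

gwwtwtwtwtwtwtwtwtwtwtwtwtwtwtwt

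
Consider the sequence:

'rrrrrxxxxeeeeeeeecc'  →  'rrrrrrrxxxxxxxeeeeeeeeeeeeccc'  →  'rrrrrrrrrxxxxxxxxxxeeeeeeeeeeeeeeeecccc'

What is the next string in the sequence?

Each string has the form r^{2n+1} x^{3n-2} e^{4n} c^{n}, where the shown terms are n = 2, 3, 4.
For the next term, n = 5, so the run lengths are 11, 13, 20, 5.

rrrrrrrrrrrxxxxxxxxxxxxxeeeeeeeeeeeeeeeeeeeeccccc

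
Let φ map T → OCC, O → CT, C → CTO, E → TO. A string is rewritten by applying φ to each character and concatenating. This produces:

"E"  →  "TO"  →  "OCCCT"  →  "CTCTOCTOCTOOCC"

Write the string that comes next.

Replace each of the 14 characters of CTCTOCTOCTOOCC in place — CTO OCC CTO OCC CT CTO OCC CT CTO OCC CT CT CTO CTO — and concatenate.

CTOOCCCTOOCCCTCTOOCCCTCTOOCCCTCTCTOCTO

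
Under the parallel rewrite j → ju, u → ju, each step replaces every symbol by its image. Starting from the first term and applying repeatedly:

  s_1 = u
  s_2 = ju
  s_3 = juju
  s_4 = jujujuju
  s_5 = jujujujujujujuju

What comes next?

Rewriting the 16 symbols of jujujujujujujuju one by one yields ju ju ju ju ju ju ju ju ju ju ju ju ju ju ju ju; concatenated:

jujujujujujujujujujujujujujujuju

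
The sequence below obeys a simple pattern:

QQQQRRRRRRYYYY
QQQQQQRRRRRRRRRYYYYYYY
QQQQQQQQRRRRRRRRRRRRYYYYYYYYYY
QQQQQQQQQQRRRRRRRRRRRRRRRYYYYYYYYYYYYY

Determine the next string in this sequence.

The n-th term is 2n Q's then 3n R's then 3n-2 Y's, where the shown terms are n = 2, 3, 4, 5.
Setting n = 6 gives 12, 18, 16 characters in each block.

QQQQQQQQQQQQRRRRRRRRRRRRRRRRRRYYYYYYYYYYYYYYYY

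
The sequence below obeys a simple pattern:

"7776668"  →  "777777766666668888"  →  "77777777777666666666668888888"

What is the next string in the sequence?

Term n consists of 4n-1 7's, followed by 4n-1 6's, followed by 3n-2 8's (n = 1, 2, …).
For the next term, n = 4, so the run lengths are 15, 15, 10.

7777777777777776666666666666668888888888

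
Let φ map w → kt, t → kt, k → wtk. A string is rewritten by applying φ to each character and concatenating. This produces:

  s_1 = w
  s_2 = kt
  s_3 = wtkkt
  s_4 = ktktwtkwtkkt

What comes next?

Apply φ to ktktwtkwtkkt symbol by symbol: k→wtk, t→kt, k→wtk, t→kt, w→kt, t→kt, k→wtk, w→kt, t→kt, k→wtk, k→wtk, t→kt; joined: wtk kt wtk kt kt kt wtk kt kt wtk wtk kt.

wtkktwtkktktktwtkktktwtkwtkkt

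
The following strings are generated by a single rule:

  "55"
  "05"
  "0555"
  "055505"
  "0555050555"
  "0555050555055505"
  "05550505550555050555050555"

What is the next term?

Each term (from the third on) is the previous term followed by the one before it: term 3 = 05·55 = 0555.
So term 8 is 05550505550555050555050555·0555050555055505.

055505055505550505550505550555050555055505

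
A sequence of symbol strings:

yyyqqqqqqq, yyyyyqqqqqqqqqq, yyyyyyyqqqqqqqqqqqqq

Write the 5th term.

Each string has the form y^{2n-1} q^{3n+1}, where the shown terms are n = 2, 3, 4.
At n = 6 the blocks have lengths 11, 19.

yyyyyyyyyyyqqqqqqqqqqqqqqqqqqq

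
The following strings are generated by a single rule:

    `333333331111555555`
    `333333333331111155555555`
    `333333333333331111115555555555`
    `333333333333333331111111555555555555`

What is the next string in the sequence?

The n-th term is 3n+2 3's then n+2 1's then 2n+2 5's, where the shown terms are n = 2, 3, 4, 5.
At n = 6 the blocks have lengths 20, 8, 14.

333333333333333333331111111155555555555555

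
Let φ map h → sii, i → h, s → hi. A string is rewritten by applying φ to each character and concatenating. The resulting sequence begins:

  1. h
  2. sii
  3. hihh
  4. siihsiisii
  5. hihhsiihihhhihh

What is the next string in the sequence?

Replace each of the 15 characters of hihhsiihihhhihh in place — sii h sii sii hi h h sii h sii sii sii h sii sii — and concatenate.

siihsiisiihihhsiihsiisiisiihsiisii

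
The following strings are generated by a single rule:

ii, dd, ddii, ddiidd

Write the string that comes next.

ddiiddddii

Each term (from the third on) is the previous term followed by the one before it: term 3 = dd·ii = ddii.
Continuing: ddiidd · ddii gives term 5.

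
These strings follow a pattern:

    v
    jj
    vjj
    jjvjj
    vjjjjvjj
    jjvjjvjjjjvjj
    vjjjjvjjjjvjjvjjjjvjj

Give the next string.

From term 3 onward, concatenate the second-to-last term with the last: v·jj = vjj, jj·vjj = jjvjj, …
So term 8 is jjvjjvjjjjvjj·vjjjjvjjjjvjjvjjjjvjj.

jjvjjvjjjjvjjvjjjjvjjjjvjjvjjjjvjj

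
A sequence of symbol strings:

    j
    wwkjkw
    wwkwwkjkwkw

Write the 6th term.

Every step adds wwk to the front and kw to the end of the previous string.
From wwkwwkjkwkw, 3 further steps: wwkwwkjkwkw → wwkwwkwwkjkwkwkw → wwkwwkwwkwwkjkwkwkwkw → (answer).

wwkwwkwwkwwkwwkjkwkwkwkwkw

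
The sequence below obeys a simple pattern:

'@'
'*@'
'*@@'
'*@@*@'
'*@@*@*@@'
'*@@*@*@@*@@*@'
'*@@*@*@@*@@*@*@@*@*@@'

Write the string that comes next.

Each term (from the third on) is the previous term followed by the one before it: term 3 = *@·@ = *@@.
Continuing: *@@*@*@@*@@*@*@@*@*@@ · *@@*@*@@*@@*@ gives term 8.

*@@*@*@@*@@*@*@@*@*@@*@@*@*@@*@@*@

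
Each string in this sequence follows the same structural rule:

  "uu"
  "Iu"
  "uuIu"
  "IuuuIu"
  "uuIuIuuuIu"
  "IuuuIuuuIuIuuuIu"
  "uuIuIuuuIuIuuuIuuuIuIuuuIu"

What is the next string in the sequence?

From term 3 onward, concatenate the second-to-last term with the last: uu·Iu = uuIu, Iu·uuIu = IuuuIu, …
So term 8 is IuuuIuuuIuIuuuIu·uuIuIuuuIuIuuuIuuuIuIuuuIu.

IuuuIuuuIuIuuuIuuuIuIuuuIuIuuuIuuuIuIuuuIu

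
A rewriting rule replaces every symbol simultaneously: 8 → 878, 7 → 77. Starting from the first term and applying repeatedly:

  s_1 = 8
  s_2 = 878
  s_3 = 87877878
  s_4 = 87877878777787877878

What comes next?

878778787777878778787777777787877878777787877878

Replace each of the 20 characters of 87877878777787877878 in place — 878 77 878 77 77 878 77 878 77 77 77 77 878 77 878 77 77 878 77 878 — and concatenate.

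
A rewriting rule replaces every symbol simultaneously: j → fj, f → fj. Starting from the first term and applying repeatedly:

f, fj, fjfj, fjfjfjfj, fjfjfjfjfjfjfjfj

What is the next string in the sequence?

Rewriting the 16 symbols of fjfjfjfjfjfjfjfj one by one yields fj fj fj fj fj fj fj fj fj fj fj fj fj fj fj fj; concatenated:

fjfjfjfjfjfjfjfjfjfjfjfjfjfjfjfj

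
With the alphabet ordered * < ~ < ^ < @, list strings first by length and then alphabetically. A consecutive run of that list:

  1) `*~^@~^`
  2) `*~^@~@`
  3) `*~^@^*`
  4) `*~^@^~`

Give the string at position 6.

*~^@^@

Continuing the enumeration 2 steps past *~^@^~: *~^@^~ → *~^@^^ → (answer).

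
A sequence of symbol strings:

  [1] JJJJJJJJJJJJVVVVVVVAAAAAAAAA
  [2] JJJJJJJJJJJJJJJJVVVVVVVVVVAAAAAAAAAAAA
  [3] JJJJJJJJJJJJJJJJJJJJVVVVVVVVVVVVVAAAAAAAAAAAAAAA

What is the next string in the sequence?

JJJJJJJJJJJJJJJJJJJJJJJJVVVVVVVVVVVVVVVVAAAAAAAAAAAAAAAAAA

Term n consists of 4n J's, followed by 3n-2 V's, followed by 3n A's, where the shown terms are n = 3, 4, 5.
At n = 6 the blocks have lengths 24, 16, 18.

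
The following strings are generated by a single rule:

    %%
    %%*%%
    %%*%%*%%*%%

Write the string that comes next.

Every step duplicates the string with '*' between the halves.
So the next term is two copies of %%*%%*%%*%% with '*' between the halves.

%%*%%*%%*%%*%%*%%*%%*%%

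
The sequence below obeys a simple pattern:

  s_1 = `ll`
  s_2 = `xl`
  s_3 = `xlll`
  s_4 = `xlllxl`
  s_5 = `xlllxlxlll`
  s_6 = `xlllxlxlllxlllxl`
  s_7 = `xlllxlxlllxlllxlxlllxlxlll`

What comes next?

Each term (from the third on) is the previous term followed by the one before it: term 3 = xl·ll = xlll.
Continuing: xlllxlxlllxlllxlxlllxlxlll · xlllxlxlllxlllxl gives term 8.

xlllxlxlllxlllxlxlllxlxlllxlllxlxlllxlllxl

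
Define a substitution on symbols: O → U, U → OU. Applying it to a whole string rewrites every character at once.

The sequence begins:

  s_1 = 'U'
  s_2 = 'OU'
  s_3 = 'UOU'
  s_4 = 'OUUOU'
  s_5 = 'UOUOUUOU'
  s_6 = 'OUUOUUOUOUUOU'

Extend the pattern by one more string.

UOUOUUOUOUUOUUOUOUUOU

Applying the rule to each of the 13 symbols of OUUOUUOUOUUOU gives the pieces U OU OU U OU OU U OU U OU OU U OU, which concatenate to the answer.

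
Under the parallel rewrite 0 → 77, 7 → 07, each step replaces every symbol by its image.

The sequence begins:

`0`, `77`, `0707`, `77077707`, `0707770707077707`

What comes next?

Rewriting the 16 symbols of 0707770707077707 one by one yields 77 07 77 07 07 07 77 07 77 07 77 07 07 07 77 07; concatenated:

77077707070777077707770707077707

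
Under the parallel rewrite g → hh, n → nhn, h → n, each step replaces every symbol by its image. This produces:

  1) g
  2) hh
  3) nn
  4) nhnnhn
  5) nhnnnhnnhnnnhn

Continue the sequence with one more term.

Rewriting the 14 symbols of nhnnnhnnhnnnhn one by one yields nhn n nhn nhn nhn n nhn nhn n nhn nhn nhn n nhn; concatenated:

nhnnnhnnhnnhnnnhnnhnnnhnnhnnhnnnhn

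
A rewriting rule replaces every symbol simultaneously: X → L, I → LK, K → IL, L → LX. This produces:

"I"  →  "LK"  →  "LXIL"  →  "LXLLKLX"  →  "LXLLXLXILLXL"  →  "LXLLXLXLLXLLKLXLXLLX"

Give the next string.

LXLLXLXLLXLLXLXLLXLXILLXLLXLLXLXL

Applying the rule to each of the 20 symbols of LXLLXLXLLXLLKLXLXLLX gives the pieces LX L LX LX L LX L LX LX L LX LX IL LX L LX L LX LX L, which concatenate to the answer.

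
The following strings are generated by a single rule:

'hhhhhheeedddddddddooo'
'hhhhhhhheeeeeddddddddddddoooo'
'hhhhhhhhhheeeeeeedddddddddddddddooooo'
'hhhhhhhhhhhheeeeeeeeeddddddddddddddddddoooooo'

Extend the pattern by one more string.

Reading off run lengths: h runs 6, 8, 10, 12; e runs 3, 5, 7, 9; d runs 9, 12, 15, 18; o runs 3, 4, 5, 6 — each is linear in n, where the shown terms are n = 2, 3, 4, 5.
At n = 6 the blocks have lengths 14, 11, 21, 7.

hhhhhhhhhhhhhheeeeeeeeeeedddddddddddddddddddddooooooo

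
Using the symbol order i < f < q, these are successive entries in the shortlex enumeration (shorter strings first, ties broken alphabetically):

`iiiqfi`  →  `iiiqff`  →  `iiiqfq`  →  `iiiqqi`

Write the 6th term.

Advancing 2 positions from iiiqqi through iiiqqi → iiiqqf reaches term 6.

iiiqqq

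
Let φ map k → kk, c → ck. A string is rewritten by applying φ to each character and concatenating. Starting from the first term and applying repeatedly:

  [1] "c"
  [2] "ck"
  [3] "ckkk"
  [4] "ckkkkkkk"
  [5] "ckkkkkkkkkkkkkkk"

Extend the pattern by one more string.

Applying the rule to each of the 16 symbols of ckkkkkkkkkkkkkkk gives the pieces ck kk kk kk kk kk kk kk kk kk kk kk kk kk kk kk, which concatenate to the answer.

ckkkkkkkkkkkkkkkkkkkkkkkkkkkkkkk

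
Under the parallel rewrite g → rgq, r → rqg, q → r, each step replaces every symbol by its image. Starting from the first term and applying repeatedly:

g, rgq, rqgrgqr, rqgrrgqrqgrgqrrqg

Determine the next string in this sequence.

Replace each of the 17 characters of rqgrrgqrqgrgqrrqg in place — rqg r rgq rqg rqg rgq r rqg r rgq rqg rgq r rqg rqg r rgq — and concatenate.

rqgrrgqrqgrqgrgqrrqgrrgqrqgrgqrrqgrqgrrgq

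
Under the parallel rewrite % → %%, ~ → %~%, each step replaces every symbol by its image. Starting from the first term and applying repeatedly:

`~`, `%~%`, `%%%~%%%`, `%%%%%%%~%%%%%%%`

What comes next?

%%%%%%%%%%%%%%%~%%%%%%%%%%%%%%%

Applying the rule to each of the 15 symbols of %%%%%%%~%%%%%%% gives the pieces %% %% %% %% %% %% %% %~% %% %% %% %% %% %% %%, which concatenate to the answer.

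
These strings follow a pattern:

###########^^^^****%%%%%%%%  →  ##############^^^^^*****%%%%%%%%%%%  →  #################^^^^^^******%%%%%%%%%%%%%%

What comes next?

####################^^^^^^^*******%%%%%%%%%%%%%%%%%

Each string has the form #^{3n+2} ^^{n+1} *^{n+1} %^{3n-1}, where the shown terms are n = 3, 4, 5.
Setting n = 6 gives 20, 7, 7, 17 characters in each block.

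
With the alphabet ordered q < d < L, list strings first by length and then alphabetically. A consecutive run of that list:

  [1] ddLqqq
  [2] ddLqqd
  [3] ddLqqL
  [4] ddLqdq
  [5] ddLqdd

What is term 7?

Continuing the enumeration 2 steps past ddLqdd: ddLqdd → ddLqdL → (answer).

ddLqLq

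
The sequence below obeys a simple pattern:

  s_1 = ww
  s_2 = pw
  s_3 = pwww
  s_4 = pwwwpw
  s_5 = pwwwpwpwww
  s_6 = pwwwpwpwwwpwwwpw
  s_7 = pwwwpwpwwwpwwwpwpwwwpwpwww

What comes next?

From term 3 onward, concatenate the last term with the second-to-last: pw·ww = pwww, pwww·pw = pwwwpw, …
The next term joins pwwwpwpwwwpwwwpwpwwwpwpwww and pwwwpwpwwwpwwwpw.

pwwwpwpwwwpwwwpwpwwwpwpwwwpwwwpwpwwwpwwwpw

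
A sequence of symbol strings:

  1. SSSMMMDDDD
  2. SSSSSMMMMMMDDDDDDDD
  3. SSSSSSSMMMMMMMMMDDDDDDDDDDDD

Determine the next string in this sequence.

SSSSSSSSSMMMMMMMMMMMMDDDDDDDDDDDDDDDD

Reading off run lengths: S runs 3, 5, 7; M runs 3, 6, 9; D runs 4, 8, 12 — each is linear in n (n = 1, 2, …).
For the next term, n = 4, so the run lengths are 9, 12, 16.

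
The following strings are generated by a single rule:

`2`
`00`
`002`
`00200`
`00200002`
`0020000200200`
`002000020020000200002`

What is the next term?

0020000200200002000020020000200200

From term 3 onward, concatenate the last term with the second-to-last: 00·2 = 002, 002·00 = 00200, …
Continuing: 002000020020000200002 · 0020000200200 gives term 8.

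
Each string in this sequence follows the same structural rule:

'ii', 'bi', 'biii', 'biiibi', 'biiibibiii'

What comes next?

Each term (from the third on) is the previous term followed by the one before it: term 3 = bi·ii = biii.
So term 6 is biiibibiii·biiibi.

biiibibiiibiiibi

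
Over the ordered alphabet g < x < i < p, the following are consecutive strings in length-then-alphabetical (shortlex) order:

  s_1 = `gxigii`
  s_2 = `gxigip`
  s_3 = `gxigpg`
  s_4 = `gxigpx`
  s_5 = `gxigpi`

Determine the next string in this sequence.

Find the rightmost character of gxigpi below p, bump it to the next letter, and reset everything to its right to g.

gxigpp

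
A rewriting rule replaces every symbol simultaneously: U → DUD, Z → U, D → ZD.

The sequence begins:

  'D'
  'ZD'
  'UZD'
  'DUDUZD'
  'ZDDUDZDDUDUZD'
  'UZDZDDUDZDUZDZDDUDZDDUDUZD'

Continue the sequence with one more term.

Replace each of the 26 characters of UZDZDDUDZDUZDZDDUDZDDUDUZD in place — DUD U ZD U ZD ZD DUD ZD U ZD DUD U ZD U ZD ZD DUD ZD U ZD ZD DUD ZD DUD U ZD — and concatenate.

DUDUZDUZDZDDUDZDUZDDUDUZDUZDZDDUDZDUZDZDDUDZDDUDUZD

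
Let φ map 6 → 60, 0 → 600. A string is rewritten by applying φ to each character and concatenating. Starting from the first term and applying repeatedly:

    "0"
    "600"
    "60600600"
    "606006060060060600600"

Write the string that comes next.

Rewriting the 21 symbols of 606006060060060600600 one by one yields 60 600 60 600 600 60 600 60 600 600 60 600 600 60 600 60 600 600 60 600 600; concatenated:

6060060600600606006060060060600600606006060060060600600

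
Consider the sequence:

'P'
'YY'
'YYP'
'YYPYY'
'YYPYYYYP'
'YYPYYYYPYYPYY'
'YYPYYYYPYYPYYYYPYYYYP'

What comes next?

YYPYYYYPYYPYYYYPYYYYPYYPYYYYPYYPYY

From term 3 onward, concatenate the last term with the second-to-last: YY·P = YYP, YYP·YY = YYPYY, …
The next term joins YYPYYYYPYYPYYYYPYYYYP and YYPYYYYPYYPYY.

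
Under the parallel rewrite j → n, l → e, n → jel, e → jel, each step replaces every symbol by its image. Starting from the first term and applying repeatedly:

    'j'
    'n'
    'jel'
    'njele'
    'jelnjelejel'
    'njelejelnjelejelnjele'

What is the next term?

jelnjelejelnjelejelnjelejelnjelejelnjelejel

Replace each of the 21 characters of njelejelnjelejelnjele in place — jel n jel e jel n jel e jel n jel e jel n jel e jel n jel e jel — and concatenate.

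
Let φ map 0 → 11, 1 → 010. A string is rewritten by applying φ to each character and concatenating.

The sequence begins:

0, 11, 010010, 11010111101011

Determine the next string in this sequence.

01001011010110100100100101101011010010

Replace each of the 14 characters of 11010111101011 in place — 010 010 11 010 11 010 010 010 010 11 010 11 010 010 — and concatenate.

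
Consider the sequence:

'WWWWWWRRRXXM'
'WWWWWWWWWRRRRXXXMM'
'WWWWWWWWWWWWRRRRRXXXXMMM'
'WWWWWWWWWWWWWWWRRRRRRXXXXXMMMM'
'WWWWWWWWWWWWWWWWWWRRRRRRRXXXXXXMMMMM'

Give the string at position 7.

The n-th term is 3n W's then n+1 R's then n X's then n-1 M's, where the shown terms are n = 2, 3, 4, 5, 6.
Setting n = 8 gives 24, 9, 8, 7 characters in each block.

WWWWWWWWWWWWWWWWWWWWWWWWRRRRRRRRRXXXXXXXXMMMMMMM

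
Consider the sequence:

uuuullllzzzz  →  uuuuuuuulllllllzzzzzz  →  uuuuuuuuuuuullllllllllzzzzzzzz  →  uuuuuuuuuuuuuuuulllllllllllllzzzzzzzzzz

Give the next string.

Term n consists of 4n u's, followed by 3n+1 l's, followed by 2n+2 z's (n = 1, 2, …).
Setting n = 5 gives 20, 16, 12 characters in each block.

uuuuuuuuuuuuuuuuuuuullllllllllllllllzzzzzzzzzzzz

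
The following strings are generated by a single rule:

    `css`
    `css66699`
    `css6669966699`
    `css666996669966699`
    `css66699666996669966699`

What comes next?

The strings grow by a fixed suffix 66699 each time.
Applying this once more to css66699666996669966699:

css6669966699666996669966699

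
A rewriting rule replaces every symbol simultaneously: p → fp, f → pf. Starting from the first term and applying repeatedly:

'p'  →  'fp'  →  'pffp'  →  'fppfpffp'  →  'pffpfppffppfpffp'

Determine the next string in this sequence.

Applying the rule to each of the 16 symbols of pffpfppffppfpffp gives the pieces fp pf pf fp pf fp fp pf pf fp fp pf fp pf pf fp, which concatenate to the answer.

fppfpffppffpfppfpffpfppffppfpffp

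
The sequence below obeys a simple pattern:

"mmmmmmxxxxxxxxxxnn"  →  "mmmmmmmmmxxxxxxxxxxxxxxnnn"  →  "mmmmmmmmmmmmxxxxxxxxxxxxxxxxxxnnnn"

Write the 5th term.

Term n consists of 3n m's, followed by 4n+2 x's, followed by n n's, where the shown terms are n = 2, 3, 4.
For term 5, n = 6, so the run lengths are 18, 26, 6.

mmmmmmmmmmmmmmmmmmxxxxxxxxxxxxxxxxxxxxxxxxxxnnnnnn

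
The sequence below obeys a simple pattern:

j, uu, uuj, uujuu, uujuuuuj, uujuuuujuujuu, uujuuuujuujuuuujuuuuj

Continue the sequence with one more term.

uujuuuujuujuuuujuuuujuujuuuujuujuu

Each term (from the third on) is the previous term followed by the one before it: term 3 = uu·j = uuj.
So term 8 is uujuuuujuujuuuujuuuuj·uujuuuujuujuu.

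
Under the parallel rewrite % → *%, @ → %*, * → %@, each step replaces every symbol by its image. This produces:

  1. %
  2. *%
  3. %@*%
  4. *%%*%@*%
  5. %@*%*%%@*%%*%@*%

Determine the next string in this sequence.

*%%*%@*%%@*%*%%*%@*%*%%@*%%*%@*%

φ(%@*%*%%@*%%*%@*%) expands symbol-by-symbol to *% %* %@ *% %@ *% *% %* %@ *% *% %@ *% %* %@ *%; joining the 16 pieces gives the next term.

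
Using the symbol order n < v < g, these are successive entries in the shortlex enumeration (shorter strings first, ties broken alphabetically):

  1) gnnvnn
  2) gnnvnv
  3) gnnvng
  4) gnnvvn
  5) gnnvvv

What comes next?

gnnvvg

Find the rightmost character of gnnvvv below g, bump it to the next letter, and reset everything to its right to n.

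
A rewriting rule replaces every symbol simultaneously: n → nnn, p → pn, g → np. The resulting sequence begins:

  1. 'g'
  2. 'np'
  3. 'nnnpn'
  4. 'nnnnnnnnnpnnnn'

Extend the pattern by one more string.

Rewriting the 14 symbols of nnnnnnnnnpnnnn one by one yields nnn nnn nnn nnn nnn nnn nnn nnn nnn pn nnn nnn nnn nnn; concatenated:

nnnnnnnnnnnnnnnnnnnnnnnnnnnpnnnnnnnnnnnnn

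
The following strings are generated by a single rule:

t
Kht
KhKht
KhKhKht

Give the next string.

KhKhKhKht

Every step adds Kh at the front: s(k+1) = Kh·s(k).
So the next term is Kh·KhKhKht.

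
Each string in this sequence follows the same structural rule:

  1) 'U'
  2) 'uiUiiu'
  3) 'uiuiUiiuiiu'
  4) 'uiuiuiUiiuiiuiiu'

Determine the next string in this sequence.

s(k+1) = ui·s(k)·iiu, so each term gains ui as a prefix and iiu as a suffix.
Applying this once more to uiuiuiUiiuiiuiiu:

uiuiuiuiUiiuiiuiiuiiu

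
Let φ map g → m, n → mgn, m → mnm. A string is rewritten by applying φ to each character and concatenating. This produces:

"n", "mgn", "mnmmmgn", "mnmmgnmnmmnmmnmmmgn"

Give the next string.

Rewriting the 19 symbols of mnmmgnmnmmnmmnmmmgn one by one yields mnm mgn mnm mnm m mgn mnm mgn mnm mnm mgn mnm mnm mgn mnm mnm mnm m mgn; concatenated:

mnmmgnmnmmnmmmgnmnmmgnmnmmnmmgnmnmmnmmgnmnmmnmmnmmmgn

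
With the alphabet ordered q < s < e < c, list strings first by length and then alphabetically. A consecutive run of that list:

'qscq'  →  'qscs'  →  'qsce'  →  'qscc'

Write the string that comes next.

qeqq

The successor of qscc increments the rightmost position that isn't already c and resets every position after it to q.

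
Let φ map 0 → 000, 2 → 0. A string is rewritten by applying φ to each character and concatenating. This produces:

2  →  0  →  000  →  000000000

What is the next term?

Rewriting each symbol of 000000000: 0→000, 0→000, 0→000, 0→000, 0→000, 0→000, 0→000, 0→000, 0→000, which concatenates to 000 000 000 000 000 000 000 000 000.

000000000000000000000000000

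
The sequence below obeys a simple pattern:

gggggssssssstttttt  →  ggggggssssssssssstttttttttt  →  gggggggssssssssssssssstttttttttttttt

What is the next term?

Reading off run lengths: g runs 5, 6, 7; s runs 7, 11, 15; t runs 6, 10, 14 — each is linear in n, where the shown terms are n = 2, 3, 4.
Setting n = 5 gives 8, 19, 18 characters in each block.

ggggggggssssssssssssssssssstttttttttttttttttt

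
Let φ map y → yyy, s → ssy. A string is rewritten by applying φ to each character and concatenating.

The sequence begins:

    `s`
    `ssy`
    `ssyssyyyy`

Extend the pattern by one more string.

Rewriting each symbol of ssyssyyyy: s→ssy, s→ssy, y→yyy, s→ssy, s→ssy, y→yyy, y→yyy, y→yyy, y→yyy, which concatenates to ssy ssy yyy ssy ssy yyy yyy yyy yyy.

ssyssyyyyssyssyyyyyyyyyyyyy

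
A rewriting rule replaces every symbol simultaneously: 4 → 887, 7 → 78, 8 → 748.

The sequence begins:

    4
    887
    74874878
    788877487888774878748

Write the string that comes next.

Rewriting the 21 symbols of 788877487888774878748 one by one yields 78 748 748 748 78 78 887 748 78 748 748 748 78 78 887 748 78 748 78 887 748; concatenated:

7874874874878788877487874874874878788877487874878887748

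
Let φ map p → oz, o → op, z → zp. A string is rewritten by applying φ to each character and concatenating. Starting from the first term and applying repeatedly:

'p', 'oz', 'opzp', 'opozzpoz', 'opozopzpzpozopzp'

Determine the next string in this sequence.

Applying the rule to each of the 16 symbols of opozopzpzpozopzp gives the pieces op oz op zp op oz zp oz zp oz op zp op oz zp oz, which concatenate to the answer.

opozopzpopozzpozzpozopzpopozzpoz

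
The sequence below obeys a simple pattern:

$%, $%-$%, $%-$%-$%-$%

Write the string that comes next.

Every step duplicates the string with '-' between the halves.
One more doubling of $%-$%-$%-$% gives the answer.

$%-$%-$%-$%-$%-$%-$%-$%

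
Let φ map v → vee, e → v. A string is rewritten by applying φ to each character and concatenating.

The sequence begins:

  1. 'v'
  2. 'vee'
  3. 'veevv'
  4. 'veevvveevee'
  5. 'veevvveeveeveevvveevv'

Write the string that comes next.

Applying the rule to each of the 21 symbols of veevvveeveeveevvveevv gives the pieces vee v v vee vee vee v v vee v v vee v v vee vee vee v v vee vee, which concatenate to the answer.

veevvveeveeveevvveevvveevvveeveeveevvveevee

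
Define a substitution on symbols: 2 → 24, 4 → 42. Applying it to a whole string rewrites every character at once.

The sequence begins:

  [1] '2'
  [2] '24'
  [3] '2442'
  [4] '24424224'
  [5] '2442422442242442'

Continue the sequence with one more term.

24424224422424424224244224424224

Replace each of the 16 characters of 2442422442242442 in place — 24 42 42 24 42 24 24 42 42 24 24 42 24 42 42 24 — and concatenate.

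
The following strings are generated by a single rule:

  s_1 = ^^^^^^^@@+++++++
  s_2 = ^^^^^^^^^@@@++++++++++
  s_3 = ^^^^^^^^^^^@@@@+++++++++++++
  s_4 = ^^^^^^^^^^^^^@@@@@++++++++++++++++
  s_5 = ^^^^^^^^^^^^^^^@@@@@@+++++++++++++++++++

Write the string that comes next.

^^^^^^^^^^^^^^^^^@@@@@@@++++++++++++++++++++++

Reading off run lengths: ^ runs 7, 9, 11, 13, 15; @ runs 2, 3, 4, 5, 6; + runs 7, 10, 13, 16, 19 — each is linear in n, where the shown terms are n = 2, 3, 4, 5, 6.
Setting n = 7 gives 17, 7, 22 characters in each block.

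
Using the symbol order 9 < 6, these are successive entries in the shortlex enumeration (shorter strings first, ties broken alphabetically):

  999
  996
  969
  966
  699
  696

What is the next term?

669

Treat 696 as a base-2 numeral over the given alphabet and add one, carrying through any trailing 6's.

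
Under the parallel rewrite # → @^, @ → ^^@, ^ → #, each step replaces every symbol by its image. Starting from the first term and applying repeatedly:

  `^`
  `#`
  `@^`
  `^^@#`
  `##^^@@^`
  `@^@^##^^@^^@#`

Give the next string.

Applying the rule to each of the 13 symbols of @^@^##^^@^^@# gives the pieces ^^@ # ^^@ # @^ @^ # # ^^@ # # ^^@ @^, which concatenate to the answer.

^^@#^^@#@^@^##^^@##^^@@^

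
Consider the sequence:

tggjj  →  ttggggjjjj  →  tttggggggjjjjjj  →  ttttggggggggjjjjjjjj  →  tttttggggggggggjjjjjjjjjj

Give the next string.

ttttttggggggggggggjjjjjjjjjjjj

Term n consists of n t's, followed by 2n g's, followed by 2n j's (n = 1, 2, …).
At n = 6 the blocks have lengths 6, 12, 12.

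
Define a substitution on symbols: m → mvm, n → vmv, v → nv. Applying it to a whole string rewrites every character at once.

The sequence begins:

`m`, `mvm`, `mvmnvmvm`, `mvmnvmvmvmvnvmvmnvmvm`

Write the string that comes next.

mvmnvmvmvmvnvmvmnvmvmnvmvmnvvmvnvmvmnvmvmvmvnvmvmnvmvm

Replace each of the 21 characters of mvmnvmvmvmvnvmvmnvmvm in place — mvm nv mvm vmv nv mvm nv mvm nv mvm nv vmv nv mvm nv mvm vmv nv mvm nv mvm — and concatenate.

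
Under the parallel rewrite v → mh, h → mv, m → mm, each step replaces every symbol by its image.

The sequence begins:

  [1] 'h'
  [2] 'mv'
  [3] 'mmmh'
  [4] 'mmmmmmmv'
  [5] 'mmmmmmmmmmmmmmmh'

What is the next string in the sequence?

Replace each of the 16 characters of mmmmmmmmmmmmmmmh in place — mm mm mm mm mm mm mm mm mm mm mm mm mm mm mm mv — and concatenate.

mmmmmmmmmmmmmmmmmmmmmmmmmmmmmmmv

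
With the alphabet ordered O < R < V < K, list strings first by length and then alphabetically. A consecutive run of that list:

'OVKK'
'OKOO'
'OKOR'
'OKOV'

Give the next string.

OKOK

The successor of OKOV increments the rightmost position that isn't already K and resets every position after it to O.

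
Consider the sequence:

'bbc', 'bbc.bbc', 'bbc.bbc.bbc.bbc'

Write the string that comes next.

Every step duplicates the string with '.' between the halves.
So the next term is two copies of bbc.bbc.bbc.bbc with '.' between the halves.

bbc.bbc.bbc.bbc.bbc.bbc.bbc.bbc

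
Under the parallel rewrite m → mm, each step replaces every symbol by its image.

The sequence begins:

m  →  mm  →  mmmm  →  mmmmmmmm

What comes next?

Rewriting each symbol of mmmmmmmm: m→mm, m→mm, m→mm, m→mm, m→mm, m→mm, m→mm, m→mm, which concatenates to mm mm mm mm mm mm mm mm.

mmmmmmmmmmmmmmmm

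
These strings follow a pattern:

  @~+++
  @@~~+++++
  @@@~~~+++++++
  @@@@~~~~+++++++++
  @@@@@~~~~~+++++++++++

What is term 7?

Each string has the form @^{n} ~^{n} +^{2n+1} (n = 1, 2, …).
For term 7, n = 7, so the run lengths are 7, 7, 15.

@@@@@@@~~~~~~~+++++++++++++++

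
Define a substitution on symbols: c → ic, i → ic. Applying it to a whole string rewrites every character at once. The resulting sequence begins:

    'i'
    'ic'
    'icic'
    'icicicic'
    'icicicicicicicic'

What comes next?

icicicicicicicicicicicicicicicic

φ(icicicicicicicic) expands symbol-by-symbol to ic ic ic ic ic ic ic ic ic ic ic ic ic ic ic ic; joining the 16 pieces gives the next term.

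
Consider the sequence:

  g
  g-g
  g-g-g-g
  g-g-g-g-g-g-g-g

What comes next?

Each string is two copies of the previous one joined by '-'.
Doubling g-g-g-g-g-g-g-g with '-' between the halves:

g-g-g-g-g-g-g-g-g-g-g-g-g-g-g-g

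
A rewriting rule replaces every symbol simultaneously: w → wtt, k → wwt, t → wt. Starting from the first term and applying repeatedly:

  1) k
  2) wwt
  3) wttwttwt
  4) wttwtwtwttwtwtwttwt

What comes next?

wttwtwtwttwtwttwtwttwtwtwttwtwttwtwttwtwtwttwt

Replace each of the 19 characters of wttwtwtwttwtwtwttwt in place — wtt wt wt wtt wt wtt wt wtt wt wt wtt wt wtt wt wtt wt wt wtt wt — and concatenate.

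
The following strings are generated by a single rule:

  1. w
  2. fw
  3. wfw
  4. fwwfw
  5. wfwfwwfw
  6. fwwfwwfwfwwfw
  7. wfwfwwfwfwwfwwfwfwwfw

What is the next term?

fwwfwwfwfwwfwwfwfwwfwfwwfwwfwfwwfw

This is a Fibonacci-style word recurrence s(k) = s(k−2)·s(k−1): e.g. w·fw = wfw.
Continuing: fwwfwwfwfwwfw · wfwfwwfwfwwfwwfwfwwfw gives term 8.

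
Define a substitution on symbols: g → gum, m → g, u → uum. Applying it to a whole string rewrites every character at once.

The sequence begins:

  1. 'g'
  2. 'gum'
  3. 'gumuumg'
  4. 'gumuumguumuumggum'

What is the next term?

Replace each of the 17 characters of gumuumguumuumggum in place — gum uum g uum uum g gum uum uum g uum uum g gum gum uum g — and concatenate.

gumuumguumuumggumuumuumguumuumggumgumuumg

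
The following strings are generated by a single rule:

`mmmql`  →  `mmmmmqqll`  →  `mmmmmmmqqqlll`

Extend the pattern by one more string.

mmmmmmmmmqqqqllll

Reading off run lengths: m runs 3, 5, 7; q runs 1, 2, 3; l runs 1, 2, 3 — each is linear in n (n = 1, 2, …).
For the next term, n = 4, so the run lengths are 9, 4, 4.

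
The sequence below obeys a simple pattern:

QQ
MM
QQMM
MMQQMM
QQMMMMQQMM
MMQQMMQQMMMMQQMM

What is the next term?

Each term (from the third on) is the two preceding terms concatenated in order: term 3 = QQ·MM = QQMM.
The next term joins QQMMMMQQMM and MMQQMMQQMMMMQQMM.

QQMMMMQQMMMMQQMMQQMMMMQQMM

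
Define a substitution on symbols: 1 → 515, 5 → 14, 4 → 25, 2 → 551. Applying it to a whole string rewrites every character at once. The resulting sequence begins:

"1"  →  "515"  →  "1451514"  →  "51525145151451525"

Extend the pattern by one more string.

14515145511451525145151451525145151455114

Replace each of the 17 characters of 51525145151451525 in place — 14 515 14 551 14 515 25 14 515 14 515 25 14 515 14 551 14 — and concatenate.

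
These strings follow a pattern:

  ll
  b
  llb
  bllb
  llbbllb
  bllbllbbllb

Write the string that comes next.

llbbllbbllbllbbllb

From term 3 onward, concatenate the second-to-last term with the last: ll·b = llb, b·llb = bllb, …
The next term joins llbbllb and bllbllbbllb.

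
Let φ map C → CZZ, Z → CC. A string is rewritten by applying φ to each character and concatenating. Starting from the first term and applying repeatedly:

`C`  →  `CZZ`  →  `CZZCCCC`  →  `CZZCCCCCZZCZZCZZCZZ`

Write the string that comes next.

φ(CZZCCCCCZZCZZCZZCZZ) expands symbol-by-symbol to CZZ CC CC CZZ CZZ CZZ CZZ CZZ CC CC CZZ CC CC CZZ CC CC CZZ CC CC; joining the 19 pieces gives the next term.

CZZCCCCCZZCZZCZZCZZCZZCCCCCZZCCCCCZZCCCCCZZCCCC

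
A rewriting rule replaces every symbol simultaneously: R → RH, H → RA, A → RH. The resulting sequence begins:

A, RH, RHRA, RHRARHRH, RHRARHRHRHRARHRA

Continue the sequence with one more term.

RHRARHRHRHRARHRARHRARHRHRHRARHRH

Applying the rule to each of the 16 symbols of RHRARHRHRHRARHRA gives the pieces RH RA RH RH RH RA RH RA RH RA RH RH RH RA RH RH, which concatenate to the answer.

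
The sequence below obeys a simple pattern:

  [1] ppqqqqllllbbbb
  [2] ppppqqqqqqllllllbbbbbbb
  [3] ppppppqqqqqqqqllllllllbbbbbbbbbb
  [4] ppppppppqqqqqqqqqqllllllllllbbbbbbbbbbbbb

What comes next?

ppppppppppqqqqqqqqqqqqllllllllllllbbbbbbbbbbbbbbbb

Reading off run lengths: p runs 2, 4, 6, 8; q runs 4, 6, 8, 10; l runs 4, 6, 8, 10; b runs 4, 7, 10, 13 — each is linear in n (n = 1, 2, …).
For the next term, n = 5, so the run lengths are 10, 12, 12, 16.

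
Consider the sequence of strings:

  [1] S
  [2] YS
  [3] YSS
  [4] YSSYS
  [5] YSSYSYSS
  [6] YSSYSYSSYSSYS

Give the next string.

Each term (from the third on) is the previous term followed by the one before it: term 3 = YS·S = YSS.
The next term joins YSSYSYSSYSSYS and YSSYSYSS.

YSSYSYSSYSSYSYSSYSYSS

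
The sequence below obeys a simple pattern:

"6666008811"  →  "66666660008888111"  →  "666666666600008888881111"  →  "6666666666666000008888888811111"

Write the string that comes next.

66666666666666660000008888888888111111

Reading off run lengths: 6 runs 4, 7, 10, 13; 0 runs 2, 3, 4, 5; 8 runs 2, 4, 6, 8; 1 runs 2, 3, 4, 5 — each is linear in n (n = 1, 2, …).
At n = 5 the blocks have lengths 16, 6, 10, 6.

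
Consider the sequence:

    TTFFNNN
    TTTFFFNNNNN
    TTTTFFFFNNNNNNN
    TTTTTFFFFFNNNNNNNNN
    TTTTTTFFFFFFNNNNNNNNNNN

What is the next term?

Each string has the form T^{n+1} F^{n+1} N^{2n+1} (n = 1, 2, …).
At n = 6 the blocks have lengths 7, 7, 13.

TTTTTTTFFFFFFFNNNNNNNNNNNNN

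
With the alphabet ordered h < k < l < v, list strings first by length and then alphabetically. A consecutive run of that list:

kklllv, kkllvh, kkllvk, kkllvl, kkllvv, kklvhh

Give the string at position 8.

Stepping forward 2 times from kklvhh: kklvhh → kklvhk, then the target.

kklvhl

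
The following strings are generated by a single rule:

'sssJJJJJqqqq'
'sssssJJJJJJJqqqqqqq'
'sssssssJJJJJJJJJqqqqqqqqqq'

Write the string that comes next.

The n-th term is 2n-1 s's then 2n+1 J's then 3n-2 q's, where the shown terms are n = 2, 3, 4.
For the next term, n = 5, so the run lengths are 9, 11, 13.

sssssssssJJJJJJJJJJJqqqqqqqqqqqqq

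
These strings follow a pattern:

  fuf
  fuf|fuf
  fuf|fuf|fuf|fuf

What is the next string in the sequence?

s(k+1) = s(k)·|·s(k) — each term doubles the last with '|' between the halves.
So the next term is two copies of fuf|fuf|fuf|fuf with '|' between the halves.

fuf|fuf|fuf|fuf|fuf|fuf|fuf|fuf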